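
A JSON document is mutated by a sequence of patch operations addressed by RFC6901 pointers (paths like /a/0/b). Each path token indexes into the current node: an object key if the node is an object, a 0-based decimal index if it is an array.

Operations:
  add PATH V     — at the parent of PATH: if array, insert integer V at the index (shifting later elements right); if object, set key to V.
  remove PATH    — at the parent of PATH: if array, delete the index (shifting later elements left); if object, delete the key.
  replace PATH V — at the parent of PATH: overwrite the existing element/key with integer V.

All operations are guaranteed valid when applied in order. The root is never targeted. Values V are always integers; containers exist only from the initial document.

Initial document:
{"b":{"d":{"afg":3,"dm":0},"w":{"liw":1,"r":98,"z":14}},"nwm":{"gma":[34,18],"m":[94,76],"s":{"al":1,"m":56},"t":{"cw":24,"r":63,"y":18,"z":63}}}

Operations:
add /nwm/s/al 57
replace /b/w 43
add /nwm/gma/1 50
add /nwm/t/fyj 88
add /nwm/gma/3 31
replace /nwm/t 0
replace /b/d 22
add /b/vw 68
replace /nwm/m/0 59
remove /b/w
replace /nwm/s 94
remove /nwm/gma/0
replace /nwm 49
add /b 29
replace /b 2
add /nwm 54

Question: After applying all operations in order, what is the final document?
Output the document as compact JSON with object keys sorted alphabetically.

Answer: {"b":2,"nwm":54}

Derivation:
After op 1 (add /nwm/s/al 57): {"b":{"d":{"afg":3,"dm":0},"w":{"liw":1,"r":98,"z":14}},"nwm":{"gma":[34,18],"m":[94,76],"s":{"al":57,"m":56},"t":{"cw":24,"r":63,"y":18,"z":63}}}
After op 2 (replace /b/w 43): {"b":{"d":{"afg":3,"dm":0},"w":43},"nwm":{"gma":[34,18],"m":[94,76],"s":{"al":57,"m":56},"t":{"cw":24,"r":63,"y":18,"z":63}}}
After op 3 (add /nwm/gma/1 50): {"b":{"d":{"afg":3,"dm":0},"w":43},"nwm":{"gma":[34,50,18],"m":[94,76],"s":{"al":57,"m":56},"t":{"cw":24,"r":63,"y":18,"z":63}}}
After op 4 (add /nwm/t/fyj 88): {"b":{"d":{"afg":3,"dm":0},"w":43},"nwm":{"gma":[34,50,18],"m":[94,76],"s":{"al":57,"m":56},"t":{"cw":24,"fyj":88,"r":63,"y":18,"z":63}}}
After op 5 (add /nwm/gma/3 31): {"b":{"d":{"afg":3,"dm":0},"w":43},"nwm":{"gma":[34,50,18,31],"m":[94,76],"s":{"al":57,"m":56},"t":{"cw":24,"fyj":88,"r":63,"y":18,"z":63}}}
After op 6 (replace /nwm/t 0): {"b":{"d":{"afg":3,"dm":0},"w":43},"nwm":{"gma":[34,50,18,31],"m":[94,76],"s":{"al":57,"m":56},"t":0}}
After op 7 (replace /b/d 22): {"b":{"d":22,"w":43},"nwm":{"gma":[34,50,18,31],"m":[94,76],"s":{"al":57,"m":56},"t":0}}
After op 8 (add /b/vw 68): {"b":{"d":22,"vw":68,"w":43},"nwm":{"gma":[34,50,18,31],"m":[94,76],"s":{"al":57,"m":56},"t":0}}
After op 9 (replace /nwm/m/0 59): {"b":{"d":22,"vw":68,"w":43},"nwm":{"gma":[34,50,18,31],"m":[59,76],"s":{"al":57,"m":56},"t":0}}
After op 10 (remove /b/w): {"b":{"d":22,"vw":68},"nwm":{"gma":[34,50,18,31],"m":[59,76],"s":{"al":57,"m":56},"t":0}}
After op 11 (replace /nwm/s 94): {"b":{"d":22,"vw":68},"nwm":{"gma":[34,50,18,31],"m":[59,76],"s":94,"t":0}}
After op 12 (remove /nwm/gma/0): {"b":{"d":22,"vw":68},"nwm":{"gma":[50,18,31],"m":[59,76],"s":94,"t":0}}
After op 13 (replace /nwm 49): {"b":{"d":22,"vw":68},"nwm":49}
After op 14 (add /b 29): {"b":29,"nwm":49}
After op 15 (replace /b 2): {"b":2,"nwm":49}
After op 16 (add /nwm 54): {"b":2,"nwm":54}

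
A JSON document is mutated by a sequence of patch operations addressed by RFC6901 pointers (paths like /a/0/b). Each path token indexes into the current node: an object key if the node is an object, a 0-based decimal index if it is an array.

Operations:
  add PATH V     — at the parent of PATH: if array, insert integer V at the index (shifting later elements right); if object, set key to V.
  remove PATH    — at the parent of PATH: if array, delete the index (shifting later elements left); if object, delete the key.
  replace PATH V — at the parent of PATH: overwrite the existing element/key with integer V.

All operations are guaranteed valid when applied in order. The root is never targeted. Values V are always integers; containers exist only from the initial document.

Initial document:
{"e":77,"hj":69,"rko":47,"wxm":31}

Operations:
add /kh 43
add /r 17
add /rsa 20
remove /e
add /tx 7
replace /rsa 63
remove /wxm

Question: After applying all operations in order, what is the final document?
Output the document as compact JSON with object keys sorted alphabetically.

After op 1 (add /kh 43): {"e":77,"hj":69,"kh":43,"rko":47,"wxm":31}
After op 2 (add /r 17): {"e":77,"hj":69,"kh":43,"r":17,"rko":47,"wxm":31}
After op 3 (add /rsa 20): {"e":77,"hj":69,"kh":43,"r":17,"rko":47,"rsa":20,"wxm":31}
After op 4 (remove /e): {"hj":69,"kh":43,"r":17,"rko":47,"rsa":20,"wxm":31}
After op 5 (add /tx 7): {"hj":69,"kh":43,"r":17,"rko":47,"rsa":20,"tx":7,"wxm":31}
After op 6 (replace /rsa 63): {"hj":69,"kh":43,"r":17,"rko":47,"rsa":63,"tx":7,"wxm":31}
After op 7 (remove /wxm): {"hj":69,"kh":43,"r":17,"rko":47,"rsa":63,"tx":7}

Answer: {"hj":69,"kh":43,"r":17,"rko":47,"rsa":63,"tx":7}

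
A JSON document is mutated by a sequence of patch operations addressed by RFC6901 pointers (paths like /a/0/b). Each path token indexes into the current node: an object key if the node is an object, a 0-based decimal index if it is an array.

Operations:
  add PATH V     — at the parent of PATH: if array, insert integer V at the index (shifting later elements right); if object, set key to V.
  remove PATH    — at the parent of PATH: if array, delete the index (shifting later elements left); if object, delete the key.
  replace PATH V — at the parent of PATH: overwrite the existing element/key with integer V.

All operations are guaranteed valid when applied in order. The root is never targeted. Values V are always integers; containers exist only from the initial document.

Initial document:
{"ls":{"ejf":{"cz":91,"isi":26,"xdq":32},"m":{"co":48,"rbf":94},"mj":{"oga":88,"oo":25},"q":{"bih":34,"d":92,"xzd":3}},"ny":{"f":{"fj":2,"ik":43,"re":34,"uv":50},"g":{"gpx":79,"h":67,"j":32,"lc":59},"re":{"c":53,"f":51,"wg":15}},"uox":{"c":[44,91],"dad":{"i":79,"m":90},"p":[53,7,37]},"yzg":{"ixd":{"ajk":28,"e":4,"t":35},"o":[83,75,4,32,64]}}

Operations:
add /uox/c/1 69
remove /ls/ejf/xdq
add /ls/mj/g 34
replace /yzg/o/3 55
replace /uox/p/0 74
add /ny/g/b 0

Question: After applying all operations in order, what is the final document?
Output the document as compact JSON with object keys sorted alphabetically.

After op 1 (add /uox/c/1 69): {"ls":{"ejf":{"cz":91,"isi":26,"xdq":32},"m":{"co":48,"rbf":94},"mj":{"oga":88,"oo":25},"q":{"bih":34,"d":92,"xzd":3}},"ny":{"f":{"fj":2,"ik":43,"re":34,"uv":50},"g":{"gpx":79,"h":67,"j":32,"lc":59},"re":{"c":53,"f":51,"wg":15}},"uox":{"c":[44,69,91],"dad":{"i":79,"m":90},"p":[53,7,37]},"yzg":{"ixd":{"ajk":28,"e":4,"t":35},"o":[83,75,4,32,64]}}
After op 2 (remove /ls/ejf/xdq): {"ls":{"ejf":{"cz":91,"isi":26},"m":{"co":48,"rbf":94},"mj":{"oga":88,"oo":25},"q":{"bih":34,"d":92,"xzd":3}},"ny":{"f":{"fj":2,"ik":43,"re":34,"uv":50},"g":{"gpx":79,"h":67,"j":32,"lc":59},"re":{"c":53,"f":51,"wg":15}},"uox":{"c":[44,69,91],"dad":{"i":79,"m":90},"p":[53,7,37]},"yzg":{"ixd":{"ajk":28,"e":4,"t":35},"o":[83,75,4,32,64]}}
After op 3 (add /ls/mj/g 34): {"ls":{"ejf":{"cz":91,"isi":26},"m":{"co":48,"rbf":94},"mj":{"g":34,"oga":88,"oo":25},"q":{"bih":34,"d":92,"xzd":3}},"ny":{"f":{"fj":2,"ik":43,"re":34,"uv":50},"g":{"gpx":79,"h":67,"j":32,"lc":59},"re":{"c":53,"f":51,"wg":15}},"uox":{"c":[44,69,91],"dad":{"i":79,"m":90},"p":[53,7,37]},"yzg":{"ixd":{"ajk":28,"e":4,"t":35},"o":[83,75,4,32,64]}}
After op 4 (replace /yzg/o/3 55): {"ls":{"ejf":{"cz":91,"isi":26},"m":{"co":48,"rbf":94},"mj":{"g":34,"oga":88,"oo":25},"q":{"bih":34,"d":92,"xzd":3}},"ny":{"f":{"fj":2,"ik":43,"re":34,"uv":50},"g":{"gpx":79,"h":67,"j":32,"lc":59},"re":{"c":53,"f":51,"wg":15}},"uox":{"c":[44,69,91],"dad":{"i":79,"m":90},"p":[53,7,37]},"yzg":{"ixd":{"ajk":28,"e":4,"t":35},"o":[83,75,4,55,64]}}
After op 5 (replace /uox/p/0 74): {"ls":{"ejf":{"cz":91,"isi":26},"m":{"co":48,"rbf":94},"mj":{"g":34,"oga":88,"oo":25},"q":{"bih":34,"d":92,"xzd":3}},"ny":{"f":{"fj":2,"ik":43,"re":34,"uv":50},"g":{"gpx":79,"h":67,"j":32,"lc":59},"re":{"c":53,"f":51,"wg":15}},"uox":{"c":[44,69,91],"dad":{"i":79,"m":90},"p":[74,7,37]},"yzg":{"ixd":{"ajk":28,"e":4,"t":35},"o":[83,75,4,55,64]}}
After op 6 (add /ny/g/b 0): {"ls":{"ejf":{"cz":91,"isi":26},"m":{"co":48,"rbf":94},"mj":{"g":34,"oga":88,"oo":25},"q":{"bih":34,"d":92,"xzd":3}},"ny":{"f":{"fj":2,"ik":43,"re":34,"uv":50},"g":{"b":0,"gpx":79,"h":67,"j":32,"lc":59},"re":{"c":53,"f":51,"wg":15}},"uox":{"c":[44,69,91],"dad":{"i":79,"m":90},"p":[74,7,37]},"yzg":{"ixd":{"ajk":28,"e":4,"t":35},"o":[83,75,4,55,64]}}

Answer: {"ls":{"ejf":{"cz":91,"isi":26},"m":{"co":48,"rbf":94},"mj":{"g":34,"oga":88,"oo":25},"q":{"bih":34,"d":92,"xzd":3}},"ny":{"f":{"fj":2,"ik":43,"re":34,"uv":50},"g":{"b":0,"gpx":79,"h":67,"j":32,"lc":59},"re":{"c":53,"f":51,"wg":15}},"uox":{"c":[44,69,91],"dad":{"i":79,"m":90},"p":[74,7,37]},"yzg":{"ixd":{"ajk":28,"e":4,"t":35},"o":[83,75,4,55,64]}}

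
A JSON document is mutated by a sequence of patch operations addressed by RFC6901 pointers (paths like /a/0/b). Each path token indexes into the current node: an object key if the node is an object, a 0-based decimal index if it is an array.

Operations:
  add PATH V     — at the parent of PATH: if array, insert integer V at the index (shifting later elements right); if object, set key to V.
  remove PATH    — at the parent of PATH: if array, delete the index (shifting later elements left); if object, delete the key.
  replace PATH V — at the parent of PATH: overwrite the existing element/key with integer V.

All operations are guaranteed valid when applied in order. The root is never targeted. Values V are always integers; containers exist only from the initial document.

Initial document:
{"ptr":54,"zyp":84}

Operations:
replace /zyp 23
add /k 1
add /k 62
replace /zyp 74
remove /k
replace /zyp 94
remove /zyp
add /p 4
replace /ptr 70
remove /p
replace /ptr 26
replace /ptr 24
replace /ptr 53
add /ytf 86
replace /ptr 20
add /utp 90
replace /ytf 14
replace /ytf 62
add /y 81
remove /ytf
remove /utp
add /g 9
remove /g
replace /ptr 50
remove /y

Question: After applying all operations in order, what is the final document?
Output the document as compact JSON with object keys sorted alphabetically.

After op 1 (replace /zyp 23): {"ptr":54,"zyp":23}
After op 2 (add /k 1): {"k":1,"ptr":54,"zyp":23}
After op 3 (add /k 62): {"k":62,"ptr":54,"zyp":23}
After op 4 (replace /zyp 74): {"k":62,"ptr":54,"zyp":74}
After op 5 (remove /k): {"ptr":54,"zyp":74}
After op 6 (replace /zyp 94): {"ptr":54,"zyp":94}
After op 7 (remove /zyp): {"ptr":54}
After op 8 (add /p 4): {"p":4,"ptr":54}
After op 9 (replace /ptr 70): {"p":4,"ptr":70}
After op 10 (remove /p): {"ptr":70}
After op 11 (replace /ptr 26): {"ptr":26}
After op 12 (replace /ptr 24): {"ptr":24}
After op 13 (replace /ptr 53): {"ptr":53}
After op 14 (add /ytf 86): {"ptr":53,"ytf":86}
After op 15 (replace /ptr 20): {"ptr":20,"ytf":86}
After op 16 (add /utp 90): {"ptr":20,"utp":90,"ytf":86}
After op 17 (replace /ytf 14): {"ptr":20,"utp":90,"ytf":14}
After op 18 (replace /ytf 62): {"ptr":20,"utp":90,"ytf":62}
After op 19 (add /y 81): {"ptr":20,"utp":90,"y":81,"ytf":62}
After op 20 (remove /ytf): {"ptr":20,"utp":90,"y":81}
After op 21 (remove /utp): {"ptr":20,"y":81}
After op 22 (add /g 9): {"g":9,"ptr":20,"y":81}
After op 23 (remove /g): {"ptr":20,"y":81}
After op 24 (replace /ptr 50): {"ptr":50,"y":81}
After op 25 (remove /y): {"ptr":50}

Answer: {"ptr":50}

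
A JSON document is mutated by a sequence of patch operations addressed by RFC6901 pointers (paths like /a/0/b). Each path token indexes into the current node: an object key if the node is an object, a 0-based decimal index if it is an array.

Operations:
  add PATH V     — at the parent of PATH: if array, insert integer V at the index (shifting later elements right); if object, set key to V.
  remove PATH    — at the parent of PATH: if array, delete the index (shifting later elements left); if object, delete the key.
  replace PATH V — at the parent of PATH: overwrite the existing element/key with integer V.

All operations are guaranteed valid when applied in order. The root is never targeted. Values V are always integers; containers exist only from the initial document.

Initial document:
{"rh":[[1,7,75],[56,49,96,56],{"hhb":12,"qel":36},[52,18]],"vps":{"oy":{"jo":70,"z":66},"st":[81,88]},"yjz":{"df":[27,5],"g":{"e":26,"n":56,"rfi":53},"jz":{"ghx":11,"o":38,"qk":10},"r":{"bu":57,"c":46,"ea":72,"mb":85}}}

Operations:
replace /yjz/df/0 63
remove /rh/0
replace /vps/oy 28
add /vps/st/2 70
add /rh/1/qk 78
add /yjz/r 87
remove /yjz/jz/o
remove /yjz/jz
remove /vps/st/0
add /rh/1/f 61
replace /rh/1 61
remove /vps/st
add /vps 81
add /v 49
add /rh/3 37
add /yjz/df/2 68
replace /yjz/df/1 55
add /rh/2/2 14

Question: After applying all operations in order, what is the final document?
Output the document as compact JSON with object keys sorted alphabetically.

Answer: {"rh":[[56,49,96,56],61,[52,18,14],37],"v":49,"vps":81,"yjz":{"df":[63,55,68],"g":{"e":26,"n":56,"rfi":53},"r":87}}

Derivation:
After op 1 (replace /yjz/df/0 63): {"rh":[[1,7,75],[56,49,96,56],{"hhb":12,"qel":36},[52,18]],"vps":{"oy":{"jo":70,"z":66},"st":[81,88]},"yjz":{"df":[63,5],"g":{"e":26,"n":56,"rfi":53},"jz":{"ghx":11,"o":38,"qk":10},"r":{"bu":57,"c":46,"ea":72,"mb":85}}}
After op 2 (remove /rh/0): {"rh":[[56,49,96,56],{"hhb":12,"qel":36},[52,18]],"vps":{"oy":{"jo":70,"z":66},"st":[81,88]},"yjz":{"df":[63,5],"g":{"e":26,"n":56,"rfi":53},"jz":{"ghx":11,"o":38,"qk":10},"r":{"bu":57,"c":46,"ea":72,"mb":85}}}
After op 3 (replace /vps/oy 28): {"rh":[[56,49,96,56],{"hhb":12,"qel":36},[52,18]],"vps":{"oy":28,"st":[81,88]},"yjz":{"df":[63,5],"g":{"e":26,"n":56,"rfi":53},"jz":{"ghx":11,"o":38,"qk":10},"r":{"bu":57,"c":46,"ea":72,"mb":85}}}
After op 4 (add /vps/st/2 70): {"rh":[[56,49,96,56],{"hhb":12,"qel":36},[52,18]],"vps":{"oy":28,"st":[81,88,70]},"yjz":{"df":[63,5],"g":{"e":26,"n":56,"rfi":53},"jz":{"ghx":11,"o":38,"qk":10},"r":{"bu":57,"c":46,"ea":72,"mb":85}}}
After op 5 (add /rh/1/qk 78): {"rh":[[56,49,96,56],{"hhb":12,"qel":36,"qk":78},[52,18]],"vps":{"oy":28,"st":[81,88,70]},"yjz":{"df":[63,5],"g":{"e":26,"n":56,"rfi":53},"jz":{"ghx":11,"o":38,"qk":10},"r":{"bu":57,"c":46,"ea":72,"mb":85}}}
After op 6 (add /yjz/r 87): {"rh":[[56,49,96,56],{"hhb":12,"qel":36,"qk":78},[52,18]],"vps":{"oy":28,"st":[81,88,70]},"yjz":{"df":[63,5],"g":{"e":26,"n":56,"rfi":53},"jz":{"ghx":11,"o":38,"qk":10},"r":87}}
After op 7 (remove /yjz/jz/o): {"rh":[[56,49,96,56],{"hhb":12,"qel":36,"qk":78},[52,18]],"vps":{"oy":28,"st":[81,88,70]},"yjz":{"df":[63,5],"g":{"e":26,"n":56,"rfi":53},"jz":{"ghx":11,"qk":10},"r":87}}
After op 8 (remove /yjz/jz): {"rh":[[56,49,96,56],{"hhb":12,"qel":36,"qk":78},[52,18]],"vps":{"oy":28,"st":[81,88,70]},"yjz":{"df":[63,5],"g":{"e":26,"n":56,"rfi":53},"r":87}}
After op 9 (remove /vps/st/0): {"rh":[[56,49,96,56],{"hhb":12,"qel":36,"qk":78},[52,18]],"vps":{"oy":28,"st":[88,70]},"yjz":{"df":[63,5],"g":{"e":26,"n":56,"rfi":53},"r":87}}
After op 10 (add /rh/1/f 61): {"rh":[[56,49,96,56],{"f":61,"hhb":12,"qel":36,"qk":78},[52,18]],"vps":{"oy":28,"st":[88,70]},"yjz":{"df":[63,5],"g":{"e":26,"n":56,"rfi":53},"r":87}}
After op 11 (replace /rh/1 61): {"rh":[[56,49,96,56],61,[52,18]],"vps":{"oy":28,"st":[88,70]},"yjz":{"df":[63,5],"g":{"e":26,"n":56,"rfi":53},"r":87}}
After op 12 (remove /vps/st): {"rh":[[56,49,96,56],61,[52,18]],"vps":{"oy":28},"yjz":{"df":[63,5],"g":{"e":26,"n":56,"rfi":53},"r":87}}
After op 13 (add /vps 81): {"rh":[[56,49,96,56],61,[52,18]],"vps":81,"yjz":{"df":[63,5],"g":{"e":26,"n":56,"rfi":53},"r":87}}
After op 14 (add /v 49): {"rh":[[56,49,96,56],61,[52,18]],"v":49,"vps":81,"yjz":{"df":[63,5],"g":{"e":26,"n":56,"rfi":53},"r":87}}
After op 15 (add /rh/3 37): {"rh":[[56,49,96,56],61,[52,18],37],"v":49,"vps":81,"yjz":{"df":[63,5],"g":{"e":26,"n":56,"rfi":53},"r":87}}
After op 16 (add /yjz/df/2 68): {"rh":[[56,49,96,56],61,[52,18],37],"v":49,"vps":81,"yjz":{"df":[63,5,68],"g":{"e":26,"n":56,"rfi":53},"r":87}}
After op 17 (replace /yjz/df/1 55): {"rh":[[56,49,96,56],61,[52,18],37],"v":49,"vps":81,"yjz":{"df":[63,55,68],"g":{"e":26,"n":56,"rfi":53},"r":87}}
After op 18 (add /rh/2/2 14): {"rh":[[56,49,96,56],61,[52,18,14],37],"v":49,"vps":81,"yjz":{"df":[63,55,68],"g":{"e":26,"n":56,"rfi":53},"r":87}}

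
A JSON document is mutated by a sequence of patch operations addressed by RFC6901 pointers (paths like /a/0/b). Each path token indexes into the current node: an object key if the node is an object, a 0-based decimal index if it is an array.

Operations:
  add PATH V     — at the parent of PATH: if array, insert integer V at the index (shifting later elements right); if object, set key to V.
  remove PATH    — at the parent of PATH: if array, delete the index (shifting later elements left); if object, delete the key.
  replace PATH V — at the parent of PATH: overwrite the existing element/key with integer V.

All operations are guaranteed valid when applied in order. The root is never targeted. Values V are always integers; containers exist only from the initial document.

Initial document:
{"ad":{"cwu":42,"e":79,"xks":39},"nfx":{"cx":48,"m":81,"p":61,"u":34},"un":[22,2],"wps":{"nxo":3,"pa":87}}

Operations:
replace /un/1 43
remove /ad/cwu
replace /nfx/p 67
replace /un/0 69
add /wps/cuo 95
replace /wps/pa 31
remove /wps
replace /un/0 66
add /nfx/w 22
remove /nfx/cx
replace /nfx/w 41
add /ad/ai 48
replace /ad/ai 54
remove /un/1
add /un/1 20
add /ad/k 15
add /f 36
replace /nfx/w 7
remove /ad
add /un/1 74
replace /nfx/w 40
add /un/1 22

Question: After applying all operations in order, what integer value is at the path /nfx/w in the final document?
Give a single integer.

After op 1 (replace /un/1 43): {"ad":{"cwu":42,"e":79,"xks":39},"nfx":{"cx":48,"m":81,"p":61,"u":34},"un":[22,43],"wps":{"nxo":3,"pa":87}}
After op 2 (remove /ad/cwu): {"ad":{"e":79,"xks":39},"nfx":{"cx":48,"m":81,"p":61,"u":34},"un":[22,43],"wps":{"nxo":3,"pa":87}}
After op 3 (replace /nfx/p 67): {"ad":{"e":79,"xks":39},"nfx":{"cx":48,"m":81,"p":67,"u":34},"un":[22,43],"wps":{"nxo":3,"pa":87}}
After op 4 (replace /un/0 69): {"ad":{"e":79,"xks":39},"nfx":{"cx":48,"m":81,"p":67,"u":34},"un":[69,43],"wps":{"nxo":3,"pa":87}}
After op 5 (add /wps/cuo 95): {"ad":{"e":79,"xks":39},"nfx":{"cx":48,"m":81,"p":67,"u":34},"un":[69,43],"wps":{"cuo":95,"nxo":3,"pa":87}}
After op 6 (replace /wps/pa 31): {"ad":{"e":79,"xks":39},"nfx":{"cx":48,"m":81,"p":67,"u":34},"un":[69,43],"wps":{"cuo":95,"nxo":3,"pa":31}}
After op 7 (remove /wps): {"ad":{"e":79,"xks":39},"nfx":{"cx":48,"m":81,"p":67,"u":34},"un":[69,43]}
After op 8 (replace /un/0 66): {"ad":{"e":79,"xks":39},"nfx":{"cx":48,"m":81,"p":67,"u":34},"un":[66,43]}
After op 9 (add /nfx/w 22): {"ad":{"e":79,"xks":39},"nfx":{"cx":48,"m":81,"p":67,"u":34,"w":22},"un":[66,43]}
After op 10 (remove /nfx/cx): {"ad":{"e":79,"xks":39},"nfx":{"m":81,"p":67,"u":34,"w":22},"un":[66,43]}
After op 11 (replace /nfx/w 41): {"ad":{"e":79,"xks":39},"nfx":{"m":81,"p":67,"u":34,"w":41},"un":[66,43]}
After op 12 (add /ad/ai 48): {"ad":{"ai":48,"e":79,"xks":39},"nfx":{"m":81,"p":67,"u":34,"w":41},"un":[66,43]}
After op 13 (replace /ad/ai 54): {"ad":{"ai":54,"e":79,"xks":39},"nfx":{"m":81,"p":67,"u":34,"w":41},"un":[66,43]}
After op 14 (remove /un/1): {"ad":{"ai":54,"e":79,"xks":39},"nfx":{"m":81,"p":67,"u":34,"w":41},"un":[66]}
After op 15 (add /un/1 20): {"ad":{"ai":54,"e":79,"xks":39},"nfx":{"m":81,"p":67,"u":34,"w":41},"un":[66,20]}
After op 16 (add /ad/k 15): {"ad":{"ai":54,"e":79,"k":15,"xks":39},"nfx":{"m":81,"p":67,"u":34,"w":41},"un":[66,20]}
After op 17 (add /f 36): {"ad":{"ai":54,"e":79,"k":15,"xks":39},"f":36,"nfx":{"m":81,"p":67,"u":34,"w":41},"un":[66,20]}
After op 18 (replace /nfx/w 7): {"ad":{"ai":54,"e":79,"k":15,"xks":39},"f":36,"nfx":{"m":81,"p":67,"u":34,"w":7},"un":[66,20]}
After op 19 (remove /ad): {"f":36,"nfx":{"m":81,"p":67,"u":34,"w":7},"un":[66,20]}
After op 20 (add /un/1 74): {"f":36,"nfx":{"m":81,"p":67,"u":34,"w":7},"un":[66,74,20]}
After op 21 (replace /nfx/w 40): {"f":36,"nfx":{"m":81,"p":67,"u":34,"w":40},"un":[66,74,20]}
After op 22 (add /un/1 22): {"f":36,"nfx":{"m":81,"p":67,"u":34,"w":40},"un":[66,22,74,20]}
Value at /nfx/w: 40

Answer: 40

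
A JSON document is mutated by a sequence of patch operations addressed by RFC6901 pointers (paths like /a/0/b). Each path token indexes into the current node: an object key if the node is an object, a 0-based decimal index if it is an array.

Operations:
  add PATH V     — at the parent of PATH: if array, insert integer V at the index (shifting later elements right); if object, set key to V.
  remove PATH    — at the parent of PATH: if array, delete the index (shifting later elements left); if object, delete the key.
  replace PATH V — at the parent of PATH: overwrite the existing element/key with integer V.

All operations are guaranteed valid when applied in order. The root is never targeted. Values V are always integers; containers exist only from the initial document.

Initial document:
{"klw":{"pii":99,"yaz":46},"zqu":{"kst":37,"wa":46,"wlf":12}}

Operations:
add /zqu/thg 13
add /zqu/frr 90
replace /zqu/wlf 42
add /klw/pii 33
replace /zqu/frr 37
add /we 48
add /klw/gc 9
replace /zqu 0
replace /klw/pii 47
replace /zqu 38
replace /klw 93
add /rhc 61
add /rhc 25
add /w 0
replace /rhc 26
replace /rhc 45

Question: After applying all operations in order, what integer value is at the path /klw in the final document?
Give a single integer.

Answer: 93

Derivation:
After op 1 (add /zqu/thg 13): {"klw":{"pii":99,"yaz":46},"zqu":{"kst":37,"thg":13,"wa":46,"wlf":12}}
After op 2 (add /zqu/frr 90): {"klw":{"pii":99,"yaz":46},"zqu":{"frr":90,"kst":37,"thg":13,"wa":46,"wlf":12}}
After op 3 (replace /zqu/wlf 42): {"klw":{"pii":99,"yaz":46},"zqu":{"frr":90,"kst":37,"thg":13,"wa":46,"wlf":42}}
After op 4 (add /klw/pii 33): {"klw":{"pii":33,"yaz":46},"zqu":{"frr":90,"kst":37,"thg":13,"wa":46,"wlf":42}}
After op 5 (replace /zqu/frr 37): {"klw":{"pii":33,"yaz":46},"zqu":{"frr":37,"kst":37,"thg":13,"wa":46,"wlf":42}}
After op 6 (add /we 48): {"klw":{"pii":33,"yaz":46},"we":48,"zqu":{"frr":37,"kst":37,"thg":13,"wa":46,"wlf":42}}
After op 7 (add /klw/gc 9): {"klw":{"gc":9,"pii":33,"yaz":46},"we":48,"zqu":{"frr":37,"kst":37,"thg":13,"wa":46,"wlf":42}}
After op 8 (replace /zqu 0): {"klw":{"gc":9,"pii":33,"yaz":46},"we":48,"zqu":0}
After op 9 (replace /klw/pii 47): {"klw":{"gc":9,"pii":47,"yaz":46},"we":48,"zqu":0}
After op 10 (replace /zqu 38): {"klw":{"gc":9,"pii":47,"yaz":46},"we":48,"zqu":38}
After op 11 (replace /klw 93): {"klw":93,"we":48,"zqu":38}
After op 12 (add /rhc 61): {"klw":93,"rhc":61,"we":48,"zqu":38}
After op 13 (add /rhc 25): {"klw":93,"rhc":25,"we":48,"zqu":38}
After op 14 (add /w 0): {"klw":93,"rhc":25,"w":0,"we":48,"zqu":38}
After op 15 (replace /rhc 26): {"klw":93,"rhc":26,"w":0,"we":48,"zqu":38}
After op 16 (replace /rhc 45): {"klw":93,"rhc":45,"w":0,"we":48,"zqu":38}
Value at /klw: 93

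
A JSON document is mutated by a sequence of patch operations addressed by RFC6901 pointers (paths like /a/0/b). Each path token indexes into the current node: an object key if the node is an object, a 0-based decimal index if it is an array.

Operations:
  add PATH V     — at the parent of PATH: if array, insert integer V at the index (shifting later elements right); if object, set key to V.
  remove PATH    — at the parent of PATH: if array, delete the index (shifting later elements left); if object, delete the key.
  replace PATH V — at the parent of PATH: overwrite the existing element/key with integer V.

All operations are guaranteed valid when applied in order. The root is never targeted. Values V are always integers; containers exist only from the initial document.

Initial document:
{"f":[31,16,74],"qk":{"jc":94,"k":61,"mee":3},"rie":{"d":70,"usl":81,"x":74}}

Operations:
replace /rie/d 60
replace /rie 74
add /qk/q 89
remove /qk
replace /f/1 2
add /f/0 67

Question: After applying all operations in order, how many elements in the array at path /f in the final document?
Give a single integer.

After op 1 (replace /rie/d 60): {"f":[31,16,74],"qk":{"jc":94,"k":61,"mee":3},"rie":{"d":60,"usl":81,"x":74}}
After op 2 (replace /rie 74): {"f":[31,16,74],"qk":{"jc":94,"k":61,"mee":3},"rie":74}
After op 3 (add /qk/q 89): {"f":[31,16,74],"qk":{"jc":94,"k":61,"mee":3,"q":89},"rie":74}
After op 4 (remove /qk): {"f":[31,16,74],"rie":74}
After op 5 (replace /f/1 2): {"f":[31,2,74],"rie":74}
After op 6 (add /f/0 67): {"f":[67,31,2,74],"rie":74}
Size at path /f: 4

Answer: 4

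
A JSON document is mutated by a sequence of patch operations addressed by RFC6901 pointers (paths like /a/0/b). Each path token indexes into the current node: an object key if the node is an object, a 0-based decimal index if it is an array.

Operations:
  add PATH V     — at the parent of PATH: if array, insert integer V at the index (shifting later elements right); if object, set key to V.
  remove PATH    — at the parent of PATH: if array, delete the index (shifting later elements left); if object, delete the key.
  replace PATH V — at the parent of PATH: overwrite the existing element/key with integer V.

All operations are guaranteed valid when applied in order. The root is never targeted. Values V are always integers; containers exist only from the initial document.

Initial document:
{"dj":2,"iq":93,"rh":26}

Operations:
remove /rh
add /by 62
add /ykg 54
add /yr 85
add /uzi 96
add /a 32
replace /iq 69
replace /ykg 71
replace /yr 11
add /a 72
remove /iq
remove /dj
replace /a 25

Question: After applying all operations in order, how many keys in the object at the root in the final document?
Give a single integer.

After op 1 (remove /rh): {"dj":2,"iq":93}
After op 2 (add /by 62): {"by":62,"dj":2,"iq":93}
After op 3 (add /ykg 54): {"by":62,"dj":2,"iq":93,"ykg":54}
After op 4 (add /yr 85): {"by":62,"dj":2,"iq":93,"ykg":54,"yr":85}
After op 5 (add /uzi 96): {"by":62,"dj":2,"iq":93,"uzi":96,"ykg":54,"yr":85}
After op 6 (add /a 32): {"a":32,"by":62,"dj":2,"iq":93,"uzi":96,"ykg":54,"yr":85}
After op 7 (replace /iq 69): {"a":32,"by":62,"dj":2,"iq":69,"uzi":96,"ykg":54,"yr":85}
After op 8 (replace /ykg 71): {"a":32,"by":62,"dj":2,"iq":69,"uzi":96,"ykg":71,"yr":85}
After op 9 (replace /yr 11): {"a":32,"by":62,"dj":2,"iq":69,"uzi":96,"ykg":71,"yr":11}
After op 10 (add /a 72): {"a":72,"by":62,"dj":2,"iq":69,"uzi":96,"ykg":71,"yr":11}
After op 11 (remove /iq): {"a":72,"by":62,"dj":2,"uzi":96,"ykg":71,"yr":11}
After op 12 (remove /dj): {"a":72,"by":62,"uzi":96,"ykg":71,"yr":11}
After op 13 (replace /a 25): {"a":25,"by":62,"uzi":96,"ykg":71,"yr":11}
Size at the root: 5

Answer: 5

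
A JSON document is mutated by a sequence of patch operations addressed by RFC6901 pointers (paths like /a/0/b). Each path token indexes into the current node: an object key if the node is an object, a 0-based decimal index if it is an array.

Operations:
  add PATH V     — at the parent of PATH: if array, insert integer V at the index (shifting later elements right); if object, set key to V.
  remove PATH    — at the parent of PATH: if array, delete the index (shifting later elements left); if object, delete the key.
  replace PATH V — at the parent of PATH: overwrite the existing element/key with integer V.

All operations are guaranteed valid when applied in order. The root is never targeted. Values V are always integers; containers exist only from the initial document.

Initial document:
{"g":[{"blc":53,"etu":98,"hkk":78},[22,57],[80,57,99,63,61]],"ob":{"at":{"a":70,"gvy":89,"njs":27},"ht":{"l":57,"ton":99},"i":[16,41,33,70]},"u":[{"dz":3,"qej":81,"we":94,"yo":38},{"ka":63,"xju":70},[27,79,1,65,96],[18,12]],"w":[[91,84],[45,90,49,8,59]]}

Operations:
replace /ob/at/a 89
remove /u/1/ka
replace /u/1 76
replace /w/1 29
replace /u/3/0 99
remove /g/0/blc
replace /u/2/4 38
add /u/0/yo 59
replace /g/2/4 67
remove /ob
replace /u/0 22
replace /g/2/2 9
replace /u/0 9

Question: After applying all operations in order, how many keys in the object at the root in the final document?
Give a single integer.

After op 1 (replace /ob/at/a 89): {"g":[{"blc":53,"etu":98,"hkk":78},[22,57],[80,57,99,63,61]],"ob":{"at":{"a":89,"gvy":89,"njs":27},"ht":{"l":57,"ton":99},"i":[16,41,33,70]},"u":[{"dz":3,"qej":81,"we":94,"yo":38},{"ka":63,"xju":70},[27,79,1,65,96],[18,12]],"w":[[91,84],[45,90,49,8,59]]}
After op 2 (remove /u/1/ka): {"g":[{"blc":53,"etu":98,"hkk":78},[22,57],[80,57,99,63,61]],"ob":{"at":{"a":89,"gvy":89,"njs":27},"ht":{"l":57,"ton":99},"i":[16,41,33,70]},"u":[{"dz":3,"qej":81,"we":94,"yo":38},{"xju":70},[27,79,1,65,96],[18,12]],"w":[[91,84],[45,90,49,8,59]]}
After op 3 (replace /u/1 76): {"g":[{"blc":53,"etu":98,"hkk":78},[22,57],[80,57,99,63,61]],"ob":{"at":{"a":89,"gvy":89,"njs":27},"ht":{"l":57,"ton":99},"i":[16,41,33,70]},"u":[{"dz":3,"qej":81,"we":94,"yo":38},76,[27,79,1,65,96],[18,12]],"w":[[91,84],[45,90,49,8,59]]}
After op 4 (replace /w/1 29): {"g":[{"blc":53,"etu":98,"hkk":78},[22,57],[80,57,99,63,61]],"ob":{"at":{"a":89,"gvy":89,"njs":27},"ht":{"l":57,"ton":99},"i":[16,41,33,70]},"u":[{"dz":3,"qej":81,"we":94,"yo":38},76,[27,79,1,65,96],[18,12]],"w":[[91,84],29]}
After op 5 (replace /u/3/0 99): {"g":[{"blc":53,"etu":98,"hkk":78},[22,57],[80,57,99,63,61]],"ob":{"at":{"a":89,"gvy":89,"njs":27},"ht":{"l":57,"ton":99},"i":[16,41,33,70]},"u":[{"dz":3,"qej":81,"we":94,"yo":38},76,[27,79,1,65,96],[99,12]],"w":[[91,84],29]}
After op 6 (remove /g/0/blc): {"g":[{"etu":98,"hkk":78},[22,57],[80,57,99,63,61]],"ob":{"at":{"a":89,"gvy":89,"njs":27},"ht":{"l":57,"ton":99},"i":[16,41,33,70]},"u":[{"dz":3,"qej":81,"we":94,"yo":38},76,[27,79,1,65,96],[99,12]],"w":[[91,84],29]}
After op 7 (replace /u/2/4 38): {"g":[{"etu":98,"hkk":78},[22,57],[80,57,99,63,61]],"ob":{"at":{"a":89,"gvy":89,"njs":27},"ht":{"l":57,"ton":99},"i":[16,41,33,70]},"u":[{"dz":3,"qej":81,"we":94,"yo":38},76,[27,79,1,65,38],[99,12]],"w":[[91,84],29]}
After op 8 (add /u/0/yo 59): {"g":[{"etu":98,"hkk":78},[22,57],[80,57,99,63,61]],"ob":{"at":{"a":89,"gvy":89,"njs":27},"ht":{"l":57,"ton":99},"i":[16,41,33,70]},"u":[{"dz":3,"qej":81,"we":94,"yo":59},76,[27,79,1,65,38],[99,12]],"w":[[91,84],29]}
After op 9 (replace /g/2/4 67): {"g":[{"etu":98,"hkk":78},[22,57],[80,57,99,63,67]],"ob":{"at":{"a":89,"gvy":89,"njs":27},"ht":{"l":57,"ton":99},"i":[16,41,33,70]},"u":[{"dz":3,"qej":81,"we":94,"yo":59},76,[27,79,1,65,38],[99,12]],"w":[[91,84],29]}
After op 10 (remove /ob): {"g":[{"etu":98,"hkk":78},[22,57],[80,57,99,63,67]],"u":[{"dz":3,"qej":81,"we":94,"yo":59},76,[27,79,1,65,38],[99,12]],"w":[[91,84],29]}
After op 11 (replace /u/0 22): {"g":[{"etu":98,"hkk":78},[22,57],[80,57,99,63,67]],"u":[22,76,[27,79,1,65,38],[99,12]],"w":[[91,84],29]}
After op 12 (replace /g/2/2 9): {"g":[{"etu":98,"hkk":78},[22,57],[80,57,9,63,67]],"u":[22,76,[27,79,1,65,38],[99,12]],"w":[[91,84],29]}
After op 13 (replace /u/0 9): {"g":[{"etu":98,"hkk":78},[22,57],[80,57,9,63,67]],"u":[9,76,[27,79,1,65,38],[99,12]],"w":[[91,84],29]}
Size at the root: 3

Answer: 3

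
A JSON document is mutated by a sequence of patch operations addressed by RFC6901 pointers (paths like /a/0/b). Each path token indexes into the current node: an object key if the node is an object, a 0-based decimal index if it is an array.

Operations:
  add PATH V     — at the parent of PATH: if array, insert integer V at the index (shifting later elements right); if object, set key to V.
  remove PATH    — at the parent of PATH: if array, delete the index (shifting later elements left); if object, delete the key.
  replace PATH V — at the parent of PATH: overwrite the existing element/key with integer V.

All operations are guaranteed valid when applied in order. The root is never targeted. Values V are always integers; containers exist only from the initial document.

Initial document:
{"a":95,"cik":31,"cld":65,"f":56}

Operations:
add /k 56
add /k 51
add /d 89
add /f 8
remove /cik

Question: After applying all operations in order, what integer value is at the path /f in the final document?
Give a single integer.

After op 1 (add /k 56): {"a":95,"cik":31,"cld":65,"f":56,"k":56}
After op 2 (add /k 51): {"a":95,"cik":31,"cld":65,"f":56,"k":51}
After op 3 (add /d 89): {"a":95,"cik":31,"cld":65,"d":89,"f":56,"k":51}
After op 4 (add /f 8): {"a":95,"cik":31,"cld":65,"d":89,"f":8,"k":51}
After op 5 (remove /cik): {"a":95,"cld":65,"d":89,"f":8,"k":51}
Value at /f: 8

Answer: 8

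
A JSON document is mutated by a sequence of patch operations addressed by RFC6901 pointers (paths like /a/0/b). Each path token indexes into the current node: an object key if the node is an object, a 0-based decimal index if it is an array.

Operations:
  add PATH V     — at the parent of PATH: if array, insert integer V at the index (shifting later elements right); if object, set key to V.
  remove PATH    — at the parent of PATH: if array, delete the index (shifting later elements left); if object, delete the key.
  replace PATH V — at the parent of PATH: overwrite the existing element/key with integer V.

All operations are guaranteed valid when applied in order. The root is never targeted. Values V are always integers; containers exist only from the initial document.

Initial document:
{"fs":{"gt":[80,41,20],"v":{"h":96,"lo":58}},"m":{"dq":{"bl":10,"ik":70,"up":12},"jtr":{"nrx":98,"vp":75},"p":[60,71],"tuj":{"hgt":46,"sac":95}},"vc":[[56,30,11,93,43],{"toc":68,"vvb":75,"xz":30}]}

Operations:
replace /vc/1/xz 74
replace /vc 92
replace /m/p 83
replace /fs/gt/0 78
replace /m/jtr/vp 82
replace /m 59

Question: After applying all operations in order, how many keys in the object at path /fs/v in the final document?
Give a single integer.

Answer: 2

Derivation:
After op 1 (replace /vc/1/xz 74): {"fs":{"gt":[80,41,20],"v":{"h":96,"lo":58}},"m":{"dq":{"bl":10,"ik":70,"up":12},"jtr":{"nrx":98,"vp":75},"p":[60,71],"tuj":{"hgt":46,"sac":95}},"vc":[[56,30,11,93,43],{"toc":68,"vvb":75,"xz":74}]}
After op 2 (replace /vc 92): {"fs":{"gt":[80,41,20],"v":{"h":96,"lo":58}},"m":{"dq":{"bl":10,"ik":70,"up":12},"jtr":{"nrx":98,"vp":75},"p":[60,71],"tuj":{"hgt":46,"sac":95}},"vc":92}
After op 3 (replace /m/p 83): {"fs":{"gt":[80,41,20],"v":{"h":96,"lo":58}},"m":{"dq":{"bl":10,"ik":70,"up":12},"jtr":{"nrx":98,"vp":75},"p":83,"tuj":{"hgt":46,"sac":95}},"vc":92}
After op 4 (replace /fs/gt/0 78): {"fs":{"gt":[78,41,20],"v":{"h":96,"lo":58}},"m":{"dq":{"bl":10,"ik":70,"up":12},"jtr":{"nrx":98,"vp":75},"p":83,"tuj":{"hgt":46,"sac":95}},"vc":92}
After op 5 (replace /m/jtr/vp 82): {"fs":{"gt":[78,41,20],"v":{"h":96,"lo":58}},"m":{"dq":{"bl":10,"ik":70,"up":12},"jtr":{"nrx":98,"vp":82},"p":83,"tuj":{"hgt":46,"sac":95}},"vc":92}
After op 6 (replace /m 59): {"fs":{"gt":[78,41,20],"v":{"h":96,"lo":58}},"m":59,"vc":92}
Size at path /fs/v: 2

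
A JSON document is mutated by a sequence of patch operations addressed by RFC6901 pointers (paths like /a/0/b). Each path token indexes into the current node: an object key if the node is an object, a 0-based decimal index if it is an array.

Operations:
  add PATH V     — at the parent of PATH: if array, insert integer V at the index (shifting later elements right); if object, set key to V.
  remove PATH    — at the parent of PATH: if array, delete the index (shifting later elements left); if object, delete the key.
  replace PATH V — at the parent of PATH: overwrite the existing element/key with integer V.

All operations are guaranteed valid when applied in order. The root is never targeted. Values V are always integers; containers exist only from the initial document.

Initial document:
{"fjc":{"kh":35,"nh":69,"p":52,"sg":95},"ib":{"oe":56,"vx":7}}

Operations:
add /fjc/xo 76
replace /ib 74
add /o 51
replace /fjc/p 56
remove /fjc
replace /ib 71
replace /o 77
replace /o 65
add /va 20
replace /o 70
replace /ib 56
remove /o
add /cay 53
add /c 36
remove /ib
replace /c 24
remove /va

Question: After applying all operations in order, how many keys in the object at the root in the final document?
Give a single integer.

Answer: 2

Derivation:
After op 1 (add /fjc/xo 76): {"fjc":{"kh":35,"nh":69,"p":52,"sg":95,"xo":76},"ib":{"oe":56,"vx":7}}
After op 2 (replace /ib 74): {"fjc":{"kh":35,"nh":69,"p":52,"sg":95,"xo":76},"ib":74}
After op 3 (add /o 51): {"fjc":{"kh":35,"nh":69,"p":52,"sg":95,"xo":76},"ib":74,"o":51}
After op 4 (replace /fjc/p 56): {"fjc":{"kh":35,"nh":69,"p":56,"sg":95,"xo":76},"ib":74,"o":51}
After op 5 (remove /fjc): {"ib":74,"o":51}
After op 6 (replace /ib 71): {"ib":71,"o":51}
After op 7 (replace /o 77): {"ib":71,"o":77}
After op 8 (replace /o 65): {"ib":71,"o":65}
After op 9 (add /va 20): {"ib":71,"o":65,"va":20}
After op 10 (replace /o 70): {"ib":71,"o":70,"va":20}
After op 11 (replace /ib 56): {"ib":56,"o":70,"va":20}
After op 12 (remove /o): {"ib":56,"va":20}
After op 13 (add /cay 53): {"cay":53,"ib":56,"va":20}
After op 14 (add /c 36): {"c":36,"cay":53,"ib":56,"va":20}
After op 15 (remove /ib): {"c":36,"cay":53,"va":20}
After op 16 (replace /c 24): {"c":24,"cay":53,"va":20}
After op 17 (remove /va): {"c":24,"cay":53}
Size at the root: 2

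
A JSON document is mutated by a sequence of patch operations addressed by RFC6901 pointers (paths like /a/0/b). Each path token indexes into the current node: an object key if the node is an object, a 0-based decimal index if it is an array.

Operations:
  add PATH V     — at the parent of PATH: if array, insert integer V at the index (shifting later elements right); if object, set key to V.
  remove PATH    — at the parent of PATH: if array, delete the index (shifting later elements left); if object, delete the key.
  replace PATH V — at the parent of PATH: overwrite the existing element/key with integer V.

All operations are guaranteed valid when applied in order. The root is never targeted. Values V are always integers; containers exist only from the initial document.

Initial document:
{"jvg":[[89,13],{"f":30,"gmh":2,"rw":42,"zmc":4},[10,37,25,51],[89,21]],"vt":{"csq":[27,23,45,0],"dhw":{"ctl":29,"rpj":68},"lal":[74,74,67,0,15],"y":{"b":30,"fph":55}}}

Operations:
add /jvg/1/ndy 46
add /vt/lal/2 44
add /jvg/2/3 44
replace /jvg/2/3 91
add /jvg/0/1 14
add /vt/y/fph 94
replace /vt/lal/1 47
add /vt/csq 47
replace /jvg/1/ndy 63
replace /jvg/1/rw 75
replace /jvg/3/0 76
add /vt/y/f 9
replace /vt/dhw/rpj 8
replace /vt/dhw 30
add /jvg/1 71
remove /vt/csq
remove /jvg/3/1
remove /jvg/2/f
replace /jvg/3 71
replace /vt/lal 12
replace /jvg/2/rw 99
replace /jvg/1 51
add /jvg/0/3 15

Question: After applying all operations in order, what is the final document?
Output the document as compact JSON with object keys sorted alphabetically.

After op 1 (add /jvg/1/ndy 46): {"jvg":[[89,13],{"f":30,"gmh":2,"ndy":46,"rw":42,"zmc":4},[10,37,25,51],[89,21]],"vt":{"csq":[27,23,45,0],"dhw":{"ctl":29,"rpj":68},"lal":[74,74,67,0,15],"y":{"b":30,"fph":55}}}
After op 2 (add /vt/lal/2 44): {"jvg":[[89,13],{"f":30,"gmh":2,"ndy":46,"rw":42,"zmc":4},[10,37,25,51],[89,21]],"vt":{"csq":[27,23,45,0],"dhw":{"ctl":29,"rpj":68},"lal":[74,74,44,67,0,15],"y":{"b":30,"fph":55}}}
After op 3 (add /jvg/2/3 44): {"jvg":[[89,13],{"f":30,"gmh":2,"ndy":46,"rw":42,"zmc":4},[10,37,25,44,51],[89,21]],"vt":{"csq":[27,23,45,0],"dhw":{"ctl":29,"rpj":68},"lal":[74,74,44,67,0,15],"y":{"b":30,"fph":55}}}
After op 4 (replace /jvg/2/3 91): {"jvg":[[89,13],{"f":30,"gmh":2,"ndy":46,"rw":42,"zmc":4},[10,37,25,91,51],[89,21]],"vt":{"csq":[27,23,45,0],"dhw":{"ctl":29,"rpj":68},"lal":[74,74,44,67,0,15],"y":{"b":30,"fph":55}}}
After op 5 (add /jvg/0/1 14): {"jvg":[[89,14,13],{"f":30,"gmh":2,"ndy":46,"rw":42,"zmc":4},[10,37,25,91,51],[89,21]],"vt":{"csq":[27,23,45,0],"dhw":{"ctl":29,"rpj":68},"lal":[74,74,44,67,0,15],"y":{"b":30,"fph":55}}}
After op 6 (add /vt/y/fph 94): {"jvg":[[89,14,13],{"f":30,"gmh":2,"ndy":46,"rw":42,"zmc":4},[10,37,25,91,51],[89,21]],"vt":{"csq":[27,23,45,0],"dhw":{"ctl":29,"rpj":68},"lal":[74,74,44,67,0,15],"y":{"b":30,"fph":94}}}
After op 7 (replace /vt/lal/1 47): {"jvg":[[89,14,13],{"f":30,"gmh":2,"ndy":46,"rw":42,"zmc":4},[10,37,25,91,51],[89,21]],"vt":{"csq":[27,23,45,0],"dhw":{"ctl":29,"rpj":68},"lal":[74,47,44,67,0,15],"y":{"b":30,"fph":94}}}
After op 8 (add /vt/csq 47): {"jvg":[[89,14,13],{"f":30,"gmh":2,"ndy":46,"rw":42,"zmc":4},[10,37,25,91,51],[89,21]],"vt":{"csq":47,"dhw":{"ctl":29,"rpj":68},"lal":[74,47,44,67,0,15],"y":{"b":30,"fph":94}}}
After op 9 (replace /jvg/1/ndy 63): {"jvg":[[89,14,13],{"f":30,"gmh":2,"ndy":63,"rw":42,"zmc":4},[10,37,25,91,51],[89,21]],"vt":{"csq":47,"dhw":{"ctl":29,"rpj":68},"lal":[74,47,44,67,0,15],"y":{"b":30,"fph":94}}}
After op 10 (replace /jvg/1/rw 75): {"jvg":[[89,14,13],{"f":30,"gmh":2,"ndy":63,"rw":75,"zmc":4},[10,37,25,91,51],[89,21]],"vt":{"csq":47,"dhw":{"ctl":29,"rpj":68},"lal":[74,47,44,67,0,15],"y":{"b":30,"fph":94}}}
After op 11 (replace /jvg/3/0 76): {"jvg":[[89,14,13],{"f":30,"gmh":2,"ndy":63,"rw":75,"zmc":4},[10,37,25,91,51],[76,21]],"vt":{"csq":47,"dhw":{"ctl":29,"rpj":68},"lal":[74,47,44,67,0,15],"y":{"b":30,"fph":94}}}
After op 12 (add /vt/y/f 9): {"jvg":[[89,14,13],{"f":30,"gmh":2,"ndy":63,"rw":75,"zmc":4},[10,37,25,91,51],[76,21]],"vt":{"csq":47,"dhw":{"ctl":29,"rpj":68},"lal":[74,47,44,67,0,15],"y":{"b":30,"f":9,"fph":94}}}
After op 13 (replace /vt/dhw/rpj 8): {"jvg":[[89,14,13],{"f":30,"gmh":2,"ndy":63,"rw":75,"zmc":4},[10,37,25,91,51],[76,21]],"vt":{"csq":47,"dhw":{"ctl":29,"rpj":8},"lal":[74,47,44,67,0,15],"y":{"b":30,"f":9,"fph":94}}}
After op 14 (replace /vt/dhw 30): {"jvg":[[89,14,13],{"f":30,"gmh":2,"ndy":63,"rw":75,"zmc":4},[10,37,25,91,51],[76,21]],"vt":{"csq":47,"dhw":30,"lal":[74,47,44,67,0,15],"y":{"b":30,"f":9,"fph":94}}}
After op 15 (add /jvg/1 71): {"jvg":[[89,14,13],71,{"f":30,"gmh":2,"ndy":63,"rw":75,"zmc":4},[10,37,25,91,51],[76,21]],"vt":{"csq":47,"dhw":30,"lal":[74,47,44,67,0,15],"y":{"b":30,"f":9,"fph":94}}}
After op 16 (remove /vt/csq): {"jvg":[[89,14,13],71,{"f":30,"gmh":2,"ndy":63,"rw":75,"zmc":4},[10,37,25,91,51],[76,21]],"vt":{"dhw":30,"lal":[74,47,44,67,0,15],"y":{"b":30,"f":9,"fph":94}}}
After op 17 (remove /jvg/3/1): {"jvg":[[89,14,13],71,{"f":30,"gmh":2,"ndy":63,"rw":75,"zmc":4},[10,25,91,51],[76,21]],"vt":{"dhw":30,"lal":[74,47,44,67,0,15],"y":{"b":30,"f":9,"fph":94}}}
After op 18 (remove /jvg/2/f): {"jvg":[[89,14,13],71,{"gmh":2,"ndy":63,"rw":75,"zmc":4},[10,25,91,51],[76,21]],"vt":{"dhw":30,"lal":[74,47,44,67,0,15],"y":{"b":30,"f":9,"fph":94}}}
After op 19 (replace /jvg/3 71): {"jvg":[[89,14,13],71,{"gmh":2,"ndy":63,"rw":75,"zmc":4},71,[76,21]],"vt":{"dhw":30,"lal":[74,47,44,67,0,15],"y":{"b":30,"f":9,"fph":94}}}
After op 20 (replace /vt/lal 12): {"jvg":[[89,14,13],71,{"gmh":2,"ndy":63,"rw":75,"zmc":4},71,[76,21]],"vt":{"dhw":30,"lal":12,"y":{"b":30,"f":9,"fph":94}}}
After op 21 (replace /jvg/2/rw 99): {"jvg":[[89,14,13],71,{"gmh":2,"ndy":63,"rw":99,"zmc":4},71,[76,21]],"vt":{"dhw":30,"lal":12,"y":{"b":30,"f":9,"fph":94}}}
After op 22 (replace /jvg/1 51): {"jvg":[[89,14,13],51,{"gmh":2,"ndy":63,"rw":99,"zmc":4},71,[76,21]],"vt":{"dhw":30,"lal":12,"y":{"b":30,"f":9,"fph":94}}}
After op 23 (add /jvg/0/3 15): {"jvg":[[89,14,13,15],51,{"gmh":2,"ndy":63,"rw":99,"zmc":4},71,[76,21]],"vt":{"dhw":30,"lal":12,"y":{"b":30,"f":9,"fph":94}}}

Answer: {"jvg":[[89,14,13,15],51,{"gmh":2,"ndy":63,"rw":99,"zmc":4},71,[76,21]],"vt":{"dhw":30,"lal":12,"y":{"b":30,"f":9,"fph":94}}}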